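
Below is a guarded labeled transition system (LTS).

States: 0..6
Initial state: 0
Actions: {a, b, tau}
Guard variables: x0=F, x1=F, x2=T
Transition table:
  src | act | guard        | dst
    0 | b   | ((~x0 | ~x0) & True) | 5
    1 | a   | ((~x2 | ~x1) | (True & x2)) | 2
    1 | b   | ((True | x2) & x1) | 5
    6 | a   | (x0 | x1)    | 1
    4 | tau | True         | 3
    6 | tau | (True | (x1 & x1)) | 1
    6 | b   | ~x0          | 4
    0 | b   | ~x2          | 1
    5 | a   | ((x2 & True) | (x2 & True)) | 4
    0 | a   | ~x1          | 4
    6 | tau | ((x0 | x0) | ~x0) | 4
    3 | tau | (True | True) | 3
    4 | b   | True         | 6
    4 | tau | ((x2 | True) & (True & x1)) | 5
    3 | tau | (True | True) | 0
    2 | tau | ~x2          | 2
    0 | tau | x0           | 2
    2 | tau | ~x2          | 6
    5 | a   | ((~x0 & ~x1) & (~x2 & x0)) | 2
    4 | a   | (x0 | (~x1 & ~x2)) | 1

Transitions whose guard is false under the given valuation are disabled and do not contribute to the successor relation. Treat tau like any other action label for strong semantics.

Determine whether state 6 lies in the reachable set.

Answer: REACHABLE

Trace:
After dropping false guards: 11 live edges.
L0 = {0}
L1 = {4,5}  total {0,4,5}
L2 = {3,6}  total {0,3,4,5,6}
L3 = {1}  total {0,1,3,4,5,6}
L4 = {2}  total {0,1,2,3,4,5,6}
Reachable = {0,1,2,3,4,5,6}
Path to 6: a·b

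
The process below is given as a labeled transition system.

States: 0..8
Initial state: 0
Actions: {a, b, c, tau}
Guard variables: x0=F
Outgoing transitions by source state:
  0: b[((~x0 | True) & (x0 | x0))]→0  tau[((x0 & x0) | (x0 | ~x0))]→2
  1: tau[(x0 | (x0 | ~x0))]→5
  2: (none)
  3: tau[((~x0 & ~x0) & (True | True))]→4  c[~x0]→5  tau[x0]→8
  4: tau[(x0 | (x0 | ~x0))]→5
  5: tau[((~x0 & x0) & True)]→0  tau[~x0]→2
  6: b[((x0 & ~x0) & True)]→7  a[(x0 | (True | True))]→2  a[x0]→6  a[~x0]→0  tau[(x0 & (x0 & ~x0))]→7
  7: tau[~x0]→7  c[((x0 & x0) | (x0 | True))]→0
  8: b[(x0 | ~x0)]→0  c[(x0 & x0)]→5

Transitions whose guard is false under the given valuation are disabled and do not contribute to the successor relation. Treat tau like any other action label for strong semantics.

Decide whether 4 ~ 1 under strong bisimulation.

Answer: BISIMILAR

Analysis:
Bisimulation quotient by refinement:
  P[0] = {{0,1,2,3,4,5,6,7,8}}
  P[1] = {{0,1,4,5},{2},{3,7},{6},{8}}
  P[2] = {{0,5},{1,4},{2},{3},{6},{7},{8}}
stable after 3 split(s): 7 block(s)
4∈{1,4}, 1∈{1,4}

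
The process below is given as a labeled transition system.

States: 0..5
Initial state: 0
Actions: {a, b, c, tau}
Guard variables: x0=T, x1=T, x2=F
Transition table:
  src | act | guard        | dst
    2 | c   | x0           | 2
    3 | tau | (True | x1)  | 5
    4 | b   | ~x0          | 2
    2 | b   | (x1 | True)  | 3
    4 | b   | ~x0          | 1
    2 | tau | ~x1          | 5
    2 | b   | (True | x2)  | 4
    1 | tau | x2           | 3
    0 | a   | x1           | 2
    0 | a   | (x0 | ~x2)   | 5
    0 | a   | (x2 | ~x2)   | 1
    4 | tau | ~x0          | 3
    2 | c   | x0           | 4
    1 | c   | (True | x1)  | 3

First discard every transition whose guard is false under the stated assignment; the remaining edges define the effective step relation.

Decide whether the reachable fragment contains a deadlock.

R = {0,1,2,3,4,5}
  0: a→1  a→2  a→5  [3 exit(s)]
  1: c→3  [1 exit(s)]
  2: b→3  b→4  c→2  c→4  [4 exit(s)]
  3: tau→5  [1 exit(s)]
  4: ∅  [STUCK]
  5: ∅  [STUCK]
witness 4: a·c

Answer: DEADLOCK at state 4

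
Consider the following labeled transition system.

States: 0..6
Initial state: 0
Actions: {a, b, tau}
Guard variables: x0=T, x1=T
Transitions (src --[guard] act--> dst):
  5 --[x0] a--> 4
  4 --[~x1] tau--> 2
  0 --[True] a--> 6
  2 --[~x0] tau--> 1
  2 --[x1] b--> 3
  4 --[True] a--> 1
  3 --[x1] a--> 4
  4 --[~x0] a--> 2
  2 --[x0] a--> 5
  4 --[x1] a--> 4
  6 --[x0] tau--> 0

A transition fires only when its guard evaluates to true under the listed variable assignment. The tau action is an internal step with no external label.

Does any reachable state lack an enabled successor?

Reach set: {0,6}
  0: a→6  [1 out]
  6: tau→0  [1 out]

Answer: DEADLOCK-FREE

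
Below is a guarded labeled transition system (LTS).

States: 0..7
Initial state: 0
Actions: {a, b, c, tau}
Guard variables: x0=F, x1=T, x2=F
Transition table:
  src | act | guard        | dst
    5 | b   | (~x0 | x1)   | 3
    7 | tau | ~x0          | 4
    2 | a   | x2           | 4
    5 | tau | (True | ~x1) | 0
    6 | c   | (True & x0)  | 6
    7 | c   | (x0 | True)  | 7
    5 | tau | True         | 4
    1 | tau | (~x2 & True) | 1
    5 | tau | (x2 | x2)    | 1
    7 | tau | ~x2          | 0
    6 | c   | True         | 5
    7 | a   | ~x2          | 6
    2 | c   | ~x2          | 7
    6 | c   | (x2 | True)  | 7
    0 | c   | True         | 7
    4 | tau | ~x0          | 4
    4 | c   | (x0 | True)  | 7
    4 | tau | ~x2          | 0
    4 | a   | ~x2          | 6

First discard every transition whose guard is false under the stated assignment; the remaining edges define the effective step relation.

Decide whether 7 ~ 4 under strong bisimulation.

Answer: BISIMILAR

Trace:
Compute ~ classes (split until stable):
  π0 = {{0,1,2,3,4,5,6,7}}
  π1 = {{0,2,6},{1},{3},{4,7},{5}}
  π2 = {{0,2},{1},{3},{4,7},{5},{6}}
6 equivalence class(es) (converged in 3)
7∈{4,7}, 4∈{4,7}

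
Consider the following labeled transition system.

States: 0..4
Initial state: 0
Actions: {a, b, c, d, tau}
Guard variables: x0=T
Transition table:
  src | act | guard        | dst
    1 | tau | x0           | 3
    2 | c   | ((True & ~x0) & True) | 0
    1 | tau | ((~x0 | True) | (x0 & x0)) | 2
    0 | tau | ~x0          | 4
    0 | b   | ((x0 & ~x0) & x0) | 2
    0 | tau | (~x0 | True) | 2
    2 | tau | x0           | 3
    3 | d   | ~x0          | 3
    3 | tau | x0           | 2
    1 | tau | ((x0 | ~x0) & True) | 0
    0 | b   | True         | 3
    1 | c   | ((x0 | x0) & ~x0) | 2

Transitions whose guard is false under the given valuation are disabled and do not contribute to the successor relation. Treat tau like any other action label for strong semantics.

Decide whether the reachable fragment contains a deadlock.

Answer: DEADLOCK-FREE

Trace:
R = {0,2,3}
  0: b→3  tau→2  [deg 2]
  2: tau→3  [deg 1]
  3: tau→2  [deg 1]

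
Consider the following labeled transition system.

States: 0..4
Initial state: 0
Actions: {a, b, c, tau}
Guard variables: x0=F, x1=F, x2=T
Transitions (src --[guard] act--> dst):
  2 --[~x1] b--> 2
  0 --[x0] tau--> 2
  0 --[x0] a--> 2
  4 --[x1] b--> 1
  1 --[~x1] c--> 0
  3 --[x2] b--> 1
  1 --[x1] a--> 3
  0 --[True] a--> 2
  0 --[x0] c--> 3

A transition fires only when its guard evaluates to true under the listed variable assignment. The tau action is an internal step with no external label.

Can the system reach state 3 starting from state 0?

Answer: UNREACHABLE

Analysis:
4 transition(s) survive guard evaluation.
Layer 0: {0}
Layer 1: {2}  now seen {0,2}
Reach set: {0,2}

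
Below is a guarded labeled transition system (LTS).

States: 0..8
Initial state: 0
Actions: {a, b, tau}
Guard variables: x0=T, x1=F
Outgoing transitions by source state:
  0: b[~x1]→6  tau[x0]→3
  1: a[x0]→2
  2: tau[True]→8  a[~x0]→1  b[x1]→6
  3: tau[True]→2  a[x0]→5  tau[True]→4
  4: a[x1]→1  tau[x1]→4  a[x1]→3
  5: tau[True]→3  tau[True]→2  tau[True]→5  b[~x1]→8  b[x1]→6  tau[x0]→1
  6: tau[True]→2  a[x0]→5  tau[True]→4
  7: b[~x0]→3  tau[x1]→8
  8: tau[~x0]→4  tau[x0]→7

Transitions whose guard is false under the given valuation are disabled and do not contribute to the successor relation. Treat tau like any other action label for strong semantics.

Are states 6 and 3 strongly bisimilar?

Refine partition for ~:
  π0 = {{0,1,2,3,4,5,6,7,8}}
  π1 = {{0,5},{1},{2,8},{3,6},{4,7}}
  π2 = {{0},{1},{2},{3,6},{4,7},{5},{8}}
7 equivalence class(es) (converged in 3)
[6]={3,6}  [3]={3,6}

Answer: BISIMILAR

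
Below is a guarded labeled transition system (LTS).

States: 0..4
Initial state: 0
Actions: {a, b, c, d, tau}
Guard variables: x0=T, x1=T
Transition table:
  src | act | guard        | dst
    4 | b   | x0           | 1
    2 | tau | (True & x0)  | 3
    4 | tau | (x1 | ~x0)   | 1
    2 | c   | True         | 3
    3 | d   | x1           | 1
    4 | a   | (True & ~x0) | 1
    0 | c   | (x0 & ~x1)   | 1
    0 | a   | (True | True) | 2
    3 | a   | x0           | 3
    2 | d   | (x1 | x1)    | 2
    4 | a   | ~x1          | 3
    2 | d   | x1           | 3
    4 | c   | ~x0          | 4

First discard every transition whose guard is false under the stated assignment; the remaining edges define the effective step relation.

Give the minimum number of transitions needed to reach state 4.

Answer: UNREACHABLE

Analysis:
Breadth-first toward 4:
  L0 = {0}
  L1 = {2}
  L2 = {3}
  L3 = {1}
4 never appears.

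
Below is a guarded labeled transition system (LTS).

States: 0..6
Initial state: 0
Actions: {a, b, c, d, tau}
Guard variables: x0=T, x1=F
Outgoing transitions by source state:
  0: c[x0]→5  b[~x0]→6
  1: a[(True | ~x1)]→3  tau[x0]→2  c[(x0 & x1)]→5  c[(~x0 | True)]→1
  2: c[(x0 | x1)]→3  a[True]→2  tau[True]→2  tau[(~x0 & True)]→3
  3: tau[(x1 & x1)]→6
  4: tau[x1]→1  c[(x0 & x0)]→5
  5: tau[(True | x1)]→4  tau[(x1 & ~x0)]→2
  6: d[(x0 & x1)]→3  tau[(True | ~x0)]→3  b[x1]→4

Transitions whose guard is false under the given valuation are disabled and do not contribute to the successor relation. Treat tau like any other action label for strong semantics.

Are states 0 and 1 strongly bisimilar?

Bisimulation quotient by refinement:
  π0 = {{0,1,2,3,4,5,6}}
  π1 = {{0,4},{1,2},{3},{5,6}}
  π2 = {{0,4},{1},{2},{3},{5},{6}}
stable after 3 split(s): 6 block(s)
class of 0: {0,4}; class of 1: {1}

Answer: NOT BISIMILAR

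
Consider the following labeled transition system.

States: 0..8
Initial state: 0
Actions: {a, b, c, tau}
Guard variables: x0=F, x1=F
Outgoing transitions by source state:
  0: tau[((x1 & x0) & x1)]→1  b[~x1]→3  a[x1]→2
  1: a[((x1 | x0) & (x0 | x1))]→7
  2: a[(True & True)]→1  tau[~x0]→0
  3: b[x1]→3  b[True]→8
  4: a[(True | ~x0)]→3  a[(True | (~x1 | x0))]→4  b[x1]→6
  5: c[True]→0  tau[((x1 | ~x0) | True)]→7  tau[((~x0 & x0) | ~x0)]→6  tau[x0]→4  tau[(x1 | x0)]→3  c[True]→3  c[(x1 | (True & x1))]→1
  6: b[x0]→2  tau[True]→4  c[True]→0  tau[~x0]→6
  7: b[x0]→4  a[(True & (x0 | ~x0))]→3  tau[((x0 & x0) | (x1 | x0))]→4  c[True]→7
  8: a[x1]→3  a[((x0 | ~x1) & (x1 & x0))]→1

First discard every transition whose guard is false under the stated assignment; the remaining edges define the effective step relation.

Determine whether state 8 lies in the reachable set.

Answer: REACHABLE

Working:
Guard filter leaves 15 enabled edge(s).
depth 0: {0}
depth 1: {3}  cumulative {0,3}
depth 2: {8}  cumulative {0,3,8}
Reach set: {0,3,8}
trace reaching 8: b·b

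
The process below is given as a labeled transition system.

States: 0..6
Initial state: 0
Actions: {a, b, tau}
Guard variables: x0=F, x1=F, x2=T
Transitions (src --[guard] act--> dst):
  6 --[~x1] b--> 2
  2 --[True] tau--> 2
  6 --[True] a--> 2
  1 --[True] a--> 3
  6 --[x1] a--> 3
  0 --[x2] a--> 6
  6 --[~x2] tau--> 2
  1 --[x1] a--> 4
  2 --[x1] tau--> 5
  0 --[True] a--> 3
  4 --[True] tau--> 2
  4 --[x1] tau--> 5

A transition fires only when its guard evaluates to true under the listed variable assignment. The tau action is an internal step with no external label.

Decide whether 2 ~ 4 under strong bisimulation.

Bisimulation quotient by refinement:
  π0 = {{0,1,2,3,4,5,6}}
  π1 = {{0,1},{2,4},{3,5},{6}}
  π2 = {{0},{1},{2,4},{3,5},{6}}
Fixed point at round 3; 5 class(es).
2∈{2,4}, 4∈{2,4}

Answer: BISIMILAR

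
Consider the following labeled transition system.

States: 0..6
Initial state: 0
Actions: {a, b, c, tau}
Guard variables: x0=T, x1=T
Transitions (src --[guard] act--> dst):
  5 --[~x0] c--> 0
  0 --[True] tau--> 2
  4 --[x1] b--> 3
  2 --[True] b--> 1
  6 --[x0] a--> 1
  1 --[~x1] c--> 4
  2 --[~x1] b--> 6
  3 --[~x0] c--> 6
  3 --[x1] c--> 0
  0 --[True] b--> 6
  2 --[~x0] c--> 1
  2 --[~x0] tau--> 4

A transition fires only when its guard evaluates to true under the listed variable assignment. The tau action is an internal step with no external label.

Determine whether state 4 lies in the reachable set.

After dropping false guards: 6 live edges.
L0 = {0}
L1 = {2,6}  total {0,2,6}
L2 = {1}  total {0,1,2,6}
Reachable = {0,1,2,6}

Answer: UNREACHABLE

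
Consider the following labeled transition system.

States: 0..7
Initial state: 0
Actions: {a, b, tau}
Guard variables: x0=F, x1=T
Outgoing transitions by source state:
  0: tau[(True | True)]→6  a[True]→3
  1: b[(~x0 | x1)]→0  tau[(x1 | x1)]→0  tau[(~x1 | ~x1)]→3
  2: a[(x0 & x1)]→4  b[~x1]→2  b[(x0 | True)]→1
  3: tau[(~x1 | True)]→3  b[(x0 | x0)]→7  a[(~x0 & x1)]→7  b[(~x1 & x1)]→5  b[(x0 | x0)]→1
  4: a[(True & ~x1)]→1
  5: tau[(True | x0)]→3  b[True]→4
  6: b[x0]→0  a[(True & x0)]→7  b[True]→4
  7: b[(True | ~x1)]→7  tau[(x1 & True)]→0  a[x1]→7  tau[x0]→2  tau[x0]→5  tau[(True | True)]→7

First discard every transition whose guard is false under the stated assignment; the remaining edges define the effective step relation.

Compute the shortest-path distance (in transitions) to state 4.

Answer: 2

Trace:
BFS to 4:
  L0 = {0}
  L1 = {3,6}
  L2 = {4,7}
4 enters at depth 2; path tau·b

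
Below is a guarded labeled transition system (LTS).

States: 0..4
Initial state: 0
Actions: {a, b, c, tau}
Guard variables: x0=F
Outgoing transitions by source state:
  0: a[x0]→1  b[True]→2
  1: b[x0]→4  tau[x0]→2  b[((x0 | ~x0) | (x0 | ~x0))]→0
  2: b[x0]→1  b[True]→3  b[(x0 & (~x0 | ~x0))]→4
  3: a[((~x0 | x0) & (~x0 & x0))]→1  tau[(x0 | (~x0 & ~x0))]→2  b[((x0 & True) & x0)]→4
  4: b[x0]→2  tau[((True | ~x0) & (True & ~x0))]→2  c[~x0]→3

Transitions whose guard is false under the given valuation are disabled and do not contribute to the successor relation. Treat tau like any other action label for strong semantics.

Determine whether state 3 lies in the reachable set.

Answer: REACHABLE

Trace:
6 transition(s) survive guard evaluation.
L0 = {0}
L1 = {2}  cumulative {0,2}
L2 = {3}  cumulative {0,2,3}
Reach set: {0,2,3}
trace reaching 3: b·b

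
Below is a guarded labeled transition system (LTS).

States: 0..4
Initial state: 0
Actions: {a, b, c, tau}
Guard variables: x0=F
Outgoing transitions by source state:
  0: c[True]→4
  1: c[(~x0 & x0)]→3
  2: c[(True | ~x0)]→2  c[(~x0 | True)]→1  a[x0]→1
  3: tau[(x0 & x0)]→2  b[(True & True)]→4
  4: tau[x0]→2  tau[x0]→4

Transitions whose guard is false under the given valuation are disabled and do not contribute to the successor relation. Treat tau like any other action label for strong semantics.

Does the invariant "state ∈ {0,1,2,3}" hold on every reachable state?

Safe = {0,1,2,3}
Reachable = {0,4}
  0: ok
  4: VIOLATES
reach 4 via c — violates

Answer: INVARIANT VIOLATED at state 4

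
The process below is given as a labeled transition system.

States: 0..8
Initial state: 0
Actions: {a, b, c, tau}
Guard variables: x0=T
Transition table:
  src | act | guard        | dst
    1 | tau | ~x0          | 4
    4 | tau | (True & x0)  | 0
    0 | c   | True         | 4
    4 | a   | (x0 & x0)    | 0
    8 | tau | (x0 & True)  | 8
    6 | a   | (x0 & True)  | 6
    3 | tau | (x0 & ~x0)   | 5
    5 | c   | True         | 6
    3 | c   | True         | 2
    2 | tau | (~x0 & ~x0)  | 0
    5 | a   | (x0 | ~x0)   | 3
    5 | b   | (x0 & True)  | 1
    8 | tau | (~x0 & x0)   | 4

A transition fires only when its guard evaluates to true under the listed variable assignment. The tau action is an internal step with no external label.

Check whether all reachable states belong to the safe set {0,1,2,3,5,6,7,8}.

Allowed set {0,1,2,3,5,6,7,8}
Reachable = {0,4}
  0: ✓
  4: VIOLATES
reach 4 via c — violates

Answer: INVARIANT VIOLATED at state 4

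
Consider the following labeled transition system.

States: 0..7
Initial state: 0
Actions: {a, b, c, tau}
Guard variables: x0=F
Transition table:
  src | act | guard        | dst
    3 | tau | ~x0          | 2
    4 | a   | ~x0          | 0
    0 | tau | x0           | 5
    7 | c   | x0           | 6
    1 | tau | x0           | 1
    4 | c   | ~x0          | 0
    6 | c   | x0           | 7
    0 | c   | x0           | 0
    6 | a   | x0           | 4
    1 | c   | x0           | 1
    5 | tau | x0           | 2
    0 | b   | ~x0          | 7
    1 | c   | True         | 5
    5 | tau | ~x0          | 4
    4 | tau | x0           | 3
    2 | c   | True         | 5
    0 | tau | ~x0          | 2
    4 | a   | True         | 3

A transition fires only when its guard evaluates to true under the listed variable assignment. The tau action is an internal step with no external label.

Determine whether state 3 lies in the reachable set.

Answer: REACHABLE

Analysis:
9 transition(s) survive guard evaluation.
L0 = {0}
L1 = {2,7}  total {0,2,7}
L2 = {5}  total {0,2,5,7}
L3 = {4}  total {0,2,4,5,7}
L4 = {3}  total {0,2,3,4,5,7}
R = {0,2,3,4,5,7}
witness 3: tau·c·tau·a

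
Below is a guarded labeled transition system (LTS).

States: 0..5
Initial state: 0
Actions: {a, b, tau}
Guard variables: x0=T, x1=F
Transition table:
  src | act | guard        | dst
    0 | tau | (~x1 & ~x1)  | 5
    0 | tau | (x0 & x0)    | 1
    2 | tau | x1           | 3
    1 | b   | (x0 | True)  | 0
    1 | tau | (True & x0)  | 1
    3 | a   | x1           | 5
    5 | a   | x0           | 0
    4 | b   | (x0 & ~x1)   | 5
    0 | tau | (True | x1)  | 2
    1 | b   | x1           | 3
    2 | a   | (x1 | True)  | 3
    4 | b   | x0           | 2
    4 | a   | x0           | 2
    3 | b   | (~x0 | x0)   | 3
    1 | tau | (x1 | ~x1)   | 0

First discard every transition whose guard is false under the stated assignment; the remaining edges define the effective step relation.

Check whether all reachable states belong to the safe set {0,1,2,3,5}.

Inv-set: {0,1,2,3,5}
Reachable = {0,1,2,3,5}
  0: ✓
  1: ✓
  2: ✓
  3: ✓
  5: ✓

Answer: INVARIANT HOLDS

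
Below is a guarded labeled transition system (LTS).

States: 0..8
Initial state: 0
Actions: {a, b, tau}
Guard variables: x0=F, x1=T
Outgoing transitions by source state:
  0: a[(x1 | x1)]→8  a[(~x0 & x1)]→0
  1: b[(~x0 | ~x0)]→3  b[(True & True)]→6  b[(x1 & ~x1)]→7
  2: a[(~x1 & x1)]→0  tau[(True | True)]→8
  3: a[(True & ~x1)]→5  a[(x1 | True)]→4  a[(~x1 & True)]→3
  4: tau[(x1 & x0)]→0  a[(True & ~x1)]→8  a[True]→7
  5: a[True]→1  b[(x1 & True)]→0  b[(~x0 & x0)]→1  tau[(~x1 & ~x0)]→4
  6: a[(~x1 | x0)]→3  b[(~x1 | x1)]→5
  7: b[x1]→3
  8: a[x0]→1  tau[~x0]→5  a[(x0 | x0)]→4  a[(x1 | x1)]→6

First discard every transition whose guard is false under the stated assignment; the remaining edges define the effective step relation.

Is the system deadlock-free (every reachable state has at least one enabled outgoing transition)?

Answer: DEADLOCK-FREE

Trace:
R = {0,1,3,4,5,6,7,8}
  0: a→0  a→8  [2 exit(s)]
  1: b→3  b→6  [2 exit(s)]
  3: a→4  [1 exit(s)]
  4: a→7  [1 exit(s)]
  5: a→1  b→0  [2 exit(s)]
  6: b→5  [1 exit(s)]
  7: b→3  [1 exit(s)]
  8: a→6  tau→5  [2 exit(s)]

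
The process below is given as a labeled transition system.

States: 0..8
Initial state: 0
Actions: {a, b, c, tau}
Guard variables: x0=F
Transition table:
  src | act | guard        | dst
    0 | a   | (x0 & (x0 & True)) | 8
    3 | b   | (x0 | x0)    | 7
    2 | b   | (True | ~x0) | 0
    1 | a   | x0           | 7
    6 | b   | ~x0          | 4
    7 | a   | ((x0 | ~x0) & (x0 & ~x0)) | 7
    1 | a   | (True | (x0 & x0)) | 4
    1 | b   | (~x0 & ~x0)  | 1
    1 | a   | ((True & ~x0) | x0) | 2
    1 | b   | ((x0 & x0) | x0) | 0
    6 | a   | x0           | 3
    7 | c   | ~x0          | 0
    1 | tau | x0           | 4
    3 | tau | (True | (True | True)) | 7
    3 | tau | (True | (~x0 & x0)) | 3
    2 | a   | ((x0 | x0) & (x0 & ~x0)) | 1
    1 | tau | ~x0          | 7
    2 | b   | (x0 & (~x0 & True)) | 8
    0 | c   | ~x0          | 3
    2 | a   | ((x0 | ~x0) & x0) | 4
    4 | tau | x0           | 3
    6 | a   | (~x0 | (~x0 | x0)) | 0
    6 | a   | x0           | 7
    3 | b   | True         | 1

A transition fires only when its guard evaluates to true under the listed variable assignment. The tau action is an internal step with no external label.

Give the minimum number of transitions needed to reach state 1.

Layered search for 1:
  L0 = {0}
  L1 = {3}
  L2 = {1,7}
depth(1)=2, e.g. c·b

Answer: 2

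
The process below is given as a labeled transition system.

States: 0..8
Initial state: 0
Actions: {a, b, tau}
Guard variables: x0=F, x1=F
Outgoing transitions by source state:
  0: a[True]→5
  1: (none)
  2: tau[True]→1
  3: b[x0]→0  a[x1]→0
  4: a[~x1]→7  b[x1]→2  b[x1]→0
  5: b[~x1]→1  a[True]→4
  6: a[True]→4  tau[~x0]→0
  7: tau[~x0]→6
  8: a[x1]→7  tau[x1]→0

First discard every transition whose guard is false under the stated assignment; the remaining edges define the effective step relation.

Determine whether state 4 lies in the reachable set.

Answer: REACHABLE

Trace:
Guard filter leaves 8 enabled edge(s).
depth 0: {0}
depth 1: {5}  total {0,5}
depth 2: {1,4}  total {0,1,4,5}
depth 3: {7}  total {0,1,4,5,7}
depth 4: {6}  total {0,1,4,5,6,7}
Reachable = {0,1,4,5,6,7}
trace reaching 4: a·a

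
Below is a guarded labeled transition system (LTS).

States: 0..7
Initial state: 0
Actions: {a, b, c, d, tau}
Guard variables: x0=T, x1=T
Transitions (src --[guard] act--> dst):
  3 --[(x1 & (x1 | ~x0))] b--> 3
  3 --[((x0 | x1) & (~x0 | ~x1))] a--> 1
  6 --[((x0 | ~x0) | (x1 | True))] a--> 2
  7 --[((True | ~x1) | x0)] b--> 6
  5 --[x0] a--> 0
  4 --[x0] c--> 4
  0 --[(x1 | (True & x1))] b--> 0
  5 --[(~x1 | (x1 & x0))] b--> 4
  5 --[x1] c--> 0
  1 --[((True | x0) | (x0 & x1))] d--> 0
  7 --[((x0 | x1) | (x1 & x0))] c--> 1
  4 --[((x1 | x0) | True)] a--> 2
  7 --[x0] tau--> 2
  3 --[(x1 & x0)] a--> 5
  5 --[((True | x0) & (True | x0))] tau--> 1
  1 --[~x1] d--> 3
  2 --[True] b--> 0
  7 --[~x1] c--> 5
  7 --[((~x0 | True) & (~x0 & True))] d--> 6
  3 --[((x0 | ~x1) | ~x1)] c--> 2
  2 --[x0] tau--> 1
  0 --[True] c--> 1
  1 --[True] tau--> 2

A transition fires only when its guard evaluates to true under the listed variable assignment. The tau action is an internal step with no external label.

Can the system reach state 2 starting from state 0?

Answer: REACHABLE

Analysis:
Guard filter leaves 19 enabled edge(s).
depth 0: {0}
depth 1: {1}  now seen {0,1}
depth 2: {2}  now seen {0,1,2}
Reachable = {0,1,2}
trace reaching 2: c·tau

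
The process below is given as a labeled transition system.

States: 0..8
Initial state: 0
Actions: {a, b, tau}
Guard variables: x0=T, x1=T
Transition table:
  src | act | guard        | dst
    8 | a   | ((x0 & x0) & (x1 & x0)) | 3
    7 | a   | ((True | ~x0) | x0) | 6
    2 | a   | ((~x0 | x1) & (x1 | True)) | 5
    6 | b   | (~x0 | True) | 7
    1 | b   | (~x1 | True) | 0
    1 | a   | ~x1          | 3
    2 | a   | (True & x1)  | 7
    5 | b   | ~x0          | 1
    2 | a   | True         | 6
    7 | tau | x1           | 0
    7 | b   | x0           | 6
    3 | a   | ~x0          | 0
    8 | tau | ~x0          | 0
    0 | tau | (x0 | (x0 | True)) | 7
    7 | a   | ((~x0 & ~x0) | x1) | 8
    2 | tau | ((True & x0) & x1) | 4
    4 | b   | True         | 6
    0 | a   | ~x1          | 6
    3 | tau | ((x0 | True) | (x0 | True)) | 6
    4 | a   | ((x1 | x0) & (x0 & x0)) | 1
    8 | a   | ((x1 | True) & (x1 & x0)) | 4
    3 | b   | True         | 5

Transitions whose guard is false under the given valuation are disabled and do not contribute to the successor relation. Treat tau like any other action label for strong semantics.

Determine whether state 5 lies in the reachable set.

Guard filter leaves 17 enabled edge(s).
Layer 0: {0}
Layer 1: {7}  now seen {0,7}
Layer 2: {6,8}  now seen {0,6,7,8}
Layer 3: {3,4}  now seen {0,3,4,6,7,8}
Layer 4: {1,5}  now seen {0,1,3,4,5,6,7,8}
R = {0,1,3,4,5,6,7,8}
trace reaching 5: tau·a·a·b

Answer: REACHABLE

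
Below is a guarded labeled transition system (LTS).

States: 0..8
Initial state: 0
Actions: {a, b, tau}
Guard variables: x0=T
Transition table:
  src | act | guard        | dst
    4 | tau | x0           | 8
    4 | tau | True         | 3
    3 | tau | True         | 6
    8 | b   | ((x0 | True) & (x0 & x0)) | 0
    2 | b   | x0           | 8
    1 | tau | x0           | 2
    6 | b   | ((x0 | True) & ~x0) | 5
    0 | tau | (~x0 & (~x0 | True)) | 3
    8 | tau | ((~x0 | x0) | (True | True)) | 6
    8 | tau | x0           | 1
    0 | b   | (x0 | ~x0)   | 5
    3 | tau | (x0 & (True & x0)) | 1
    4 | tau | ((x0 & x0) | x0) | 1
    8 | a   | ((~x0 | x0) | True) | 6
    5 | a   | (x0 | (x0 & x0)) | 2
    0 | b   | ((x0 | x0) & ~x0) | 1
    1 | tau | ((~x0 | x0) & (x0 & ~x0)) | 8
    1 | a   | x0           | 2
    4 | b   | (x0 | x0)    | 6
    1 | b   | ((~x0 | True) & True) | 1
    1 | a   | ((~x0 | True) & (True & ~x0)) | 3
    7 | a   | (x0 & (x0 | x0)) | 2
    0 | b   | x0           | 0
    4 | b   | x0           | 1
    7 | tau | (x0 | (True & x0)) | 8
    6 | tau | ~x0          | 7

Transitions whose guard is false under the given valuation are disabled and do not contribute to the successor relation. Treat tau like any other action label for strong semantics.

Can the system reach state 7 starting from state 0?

Answer: UNREACHABLE

Trace:
After dropping false guards: 20 live edges.
depth 0: {0}
depth 1: {5}  now seen {0,5}
depth 2: {2}  now seen {0,2,5}
depth 3: {8}  now seen {0,2,5,8}
depth 4: {1,6}  now seen {0,1,2,5,6,8}
R = {0,1,2,5,6,8}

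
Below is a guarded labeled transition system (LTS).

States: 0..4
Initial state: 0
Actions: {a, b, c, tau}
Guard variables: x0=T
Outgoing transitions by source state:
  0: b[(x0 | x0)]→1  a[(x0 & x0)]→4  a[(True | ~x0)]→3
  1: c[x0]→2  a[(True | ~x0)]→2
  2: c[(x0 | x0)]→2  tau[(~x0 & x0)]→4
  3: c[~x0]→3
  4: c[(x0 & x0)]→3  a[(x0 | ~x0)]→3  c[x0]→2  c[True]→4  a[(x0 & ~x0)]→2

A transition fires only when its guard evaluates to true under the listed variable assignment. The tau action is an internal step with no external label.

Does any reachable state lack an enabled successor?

Reachable = {0,1,2,3,4}
  0: a→3  a→4  b→1  [3 exit(s)]
  1: a→2  c→2  [2 exit(s)]
  2: c→2  [1 exit(s)]
  3: ∅  [STUCK]
  4: a→3  c→2  c→3  c→4  [4 exit(s)]
Path to 3: a

Answer: DEADLOCK at state 3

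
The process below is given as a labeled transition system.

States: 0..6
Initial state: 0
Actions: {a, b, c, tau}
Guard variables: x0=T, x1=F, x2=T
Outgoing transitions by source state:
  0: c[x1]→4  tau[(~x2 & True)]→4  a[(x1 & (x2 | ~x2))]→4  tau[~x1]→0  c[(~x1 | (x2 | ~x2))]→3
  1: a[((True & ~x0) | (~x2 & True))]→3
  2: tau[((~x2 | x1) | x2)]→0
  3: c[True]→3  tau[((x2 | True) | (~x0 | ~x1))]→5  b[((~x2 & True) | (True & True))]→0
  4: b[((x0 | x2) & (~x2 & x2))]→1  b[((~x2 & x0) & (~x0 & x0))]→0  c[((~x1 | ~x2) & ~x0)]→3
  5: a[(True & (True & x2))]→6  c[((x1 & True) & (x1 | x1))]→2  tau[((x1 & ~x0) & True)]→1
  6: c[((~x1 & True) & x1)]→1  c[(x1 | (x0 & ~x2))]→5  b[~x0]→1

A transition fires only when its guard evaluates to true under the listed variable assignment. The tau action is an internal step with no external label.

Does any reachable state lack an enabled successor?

Answer: DEADLOCK at state 6

Working:
R = {0,3,5,6}
  0: c→3  tau→0  [2 out]
  3: b→0  c→3  tau→5  [3 out]
  5: a→6  [1 out]
  6: ∅  [deadlock]
witness 6: c·tau·a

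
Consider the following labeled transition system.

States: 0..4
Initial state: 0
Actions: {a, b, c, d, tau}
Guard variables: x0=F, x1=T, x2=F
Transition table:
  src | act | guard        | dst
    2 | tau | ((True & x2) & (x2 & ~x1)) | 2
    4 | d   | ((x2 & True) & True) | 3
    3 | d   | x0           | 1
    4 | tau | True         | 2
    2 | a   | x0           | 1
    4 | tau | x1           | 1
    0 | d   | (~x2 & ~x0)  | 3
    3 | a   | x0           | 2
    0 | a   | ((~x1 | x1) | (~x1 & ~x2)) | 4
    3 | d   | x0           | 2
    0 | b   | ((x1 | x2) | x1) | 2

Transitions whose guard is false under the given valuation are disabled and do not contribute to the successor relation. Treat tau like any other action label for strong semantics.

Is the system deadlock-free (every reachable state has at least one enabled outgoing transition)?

Reachable = {0,1,2,3,4}
  0: a→4  b→2  d→3  [3 out]
  1: ∅  [STUCK]
  2: ∅  [STUCK]
  3: ∅  [STUCK]
  4: tau→1  tau→2  [2 out]
Path to 1: a·tau

Answer: DEADLOCK at state 1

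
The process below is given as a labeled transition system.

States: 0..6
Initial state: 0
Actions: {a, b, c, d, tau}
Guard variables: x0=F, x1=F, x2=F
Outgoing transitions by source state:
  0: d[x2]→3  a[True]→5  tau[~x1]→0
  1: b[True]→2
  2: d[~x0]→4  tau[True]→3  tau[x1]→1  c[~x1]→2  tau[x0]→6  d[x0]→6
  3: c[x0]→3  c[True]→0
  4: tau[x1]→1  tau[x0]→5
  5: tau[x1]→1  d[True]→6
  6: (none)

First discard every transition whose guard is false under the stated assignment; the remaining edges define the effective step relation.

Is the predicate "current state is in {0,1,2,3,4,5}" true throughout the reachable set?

Allowed set {0,1,2,3,4,5}
R = {0,5,6}
  0: ✓
  5: ✓
  6: VIOLATES
reach 6 via a·d — violates

Answer: INVARIANT VIOLATED at state 6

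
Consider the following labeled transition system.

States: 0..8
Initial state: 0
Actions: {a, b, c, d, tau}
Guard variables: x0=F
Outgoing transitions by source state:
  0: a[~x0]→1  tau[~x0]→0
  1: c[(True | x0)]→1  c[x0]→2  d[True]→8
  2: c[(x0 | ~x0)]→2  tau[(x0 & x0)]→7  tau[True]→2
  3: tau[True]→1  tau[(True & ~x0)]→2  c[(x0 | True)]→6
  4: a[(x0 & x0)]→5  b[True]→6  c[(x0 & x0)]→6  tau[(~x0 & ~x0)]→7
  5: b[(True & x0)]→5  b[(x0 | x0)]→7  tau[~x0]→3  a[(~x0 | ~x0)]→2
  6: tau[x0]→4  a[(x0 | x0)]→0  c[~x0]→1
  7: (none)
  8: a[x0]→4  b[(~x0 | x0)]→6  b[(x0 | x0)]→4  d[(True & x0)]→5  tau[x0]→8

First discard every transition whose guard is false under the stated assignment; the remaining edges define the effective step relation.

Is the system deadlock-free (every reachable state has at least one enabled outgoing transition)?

Reach set: {0,1,6,8}
  0: a→1  tau→0  [2 out]
  1: c→1  d→8  [2 out]
  6: c→1  [1 out]
  8: b→6  [1 out]

Answer: DEADLOCK-FREE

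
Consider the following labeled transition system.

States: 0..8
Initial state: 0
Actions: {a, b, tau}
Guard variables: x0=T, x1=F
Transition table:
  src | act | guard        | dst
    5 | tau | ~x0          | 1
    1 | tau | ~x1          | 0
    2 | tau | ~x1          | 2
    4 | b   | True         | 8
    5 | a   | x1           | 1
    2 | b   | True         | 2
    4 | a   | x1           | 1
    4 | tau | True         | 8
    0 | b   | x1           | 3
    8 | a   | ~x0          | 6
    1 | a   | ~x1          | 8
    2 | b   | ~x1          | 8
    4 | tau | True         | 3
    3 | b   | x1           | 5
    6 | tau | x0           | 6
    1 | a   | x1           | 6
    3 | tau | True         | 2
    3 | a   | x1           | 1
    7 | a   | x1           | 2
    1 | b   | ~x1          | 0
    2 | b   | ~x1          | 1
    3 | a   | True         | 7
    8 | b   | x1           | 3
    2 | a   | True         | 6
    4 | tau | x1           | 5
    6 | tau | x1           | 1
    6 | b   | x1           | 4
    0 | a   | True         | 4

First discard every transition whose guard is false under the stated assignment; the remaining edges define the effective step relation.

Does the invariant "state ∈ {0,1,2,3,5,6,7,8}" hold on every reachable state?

Allowed set {0,1,2,3,5,6,7,8}
Reachable = {0,1,2,3,4,6,7,8}
  0: ok
  1: ok
  2: ok
  3: ok
  4: outside
  6: ok
  7: ok
  8: ok
reach 4 via a — violates

Answer: INVARIANT VIOLATED at state 4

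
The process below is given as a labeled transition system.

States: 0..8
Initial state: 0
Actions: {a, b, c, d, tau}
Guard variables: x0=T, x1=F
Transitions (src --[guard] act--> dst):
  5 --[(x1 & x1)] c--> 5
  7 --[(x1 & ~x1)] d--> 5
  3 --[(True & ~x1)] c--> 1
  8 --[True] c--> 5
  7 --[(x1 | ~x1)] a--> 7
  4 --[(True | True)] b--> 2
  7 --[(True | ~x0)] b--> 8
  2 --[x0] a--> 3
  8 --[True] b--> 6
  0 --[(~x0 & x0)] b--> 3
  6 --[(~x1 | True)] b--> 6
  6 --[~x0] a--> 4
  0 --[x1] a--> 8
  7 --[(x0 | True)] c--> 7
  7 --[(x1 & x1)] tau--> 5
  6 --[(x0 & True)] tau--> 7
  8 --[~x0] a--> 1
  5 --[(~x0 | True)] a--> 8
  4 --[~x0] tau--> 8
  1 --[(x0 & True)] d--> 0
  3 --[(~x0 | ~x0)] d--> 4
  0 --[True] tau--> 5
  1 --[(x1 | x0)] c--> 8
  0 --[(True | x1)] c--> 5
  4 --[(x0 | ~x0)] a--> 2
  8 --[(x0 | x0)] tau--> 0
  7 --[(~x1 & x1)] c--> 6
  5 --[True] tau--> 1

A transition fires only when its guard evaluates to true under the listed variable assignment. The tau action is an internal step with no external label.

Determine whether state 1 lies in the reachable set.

After dropping false guards: 18 live edges.
Layer 0: {0}
Layer 1: {5}  total {0,5}
Layer 2: {1,8}  total {0,1,5,8}
Layer 3: {6}  total {0,1,5,6,8}
Layer 4: {7}  total {0,1,5,6,7,8}
R = {0,1,5,6,7,8}
trace reaching 1: tau·tau

Answer: REACHABLE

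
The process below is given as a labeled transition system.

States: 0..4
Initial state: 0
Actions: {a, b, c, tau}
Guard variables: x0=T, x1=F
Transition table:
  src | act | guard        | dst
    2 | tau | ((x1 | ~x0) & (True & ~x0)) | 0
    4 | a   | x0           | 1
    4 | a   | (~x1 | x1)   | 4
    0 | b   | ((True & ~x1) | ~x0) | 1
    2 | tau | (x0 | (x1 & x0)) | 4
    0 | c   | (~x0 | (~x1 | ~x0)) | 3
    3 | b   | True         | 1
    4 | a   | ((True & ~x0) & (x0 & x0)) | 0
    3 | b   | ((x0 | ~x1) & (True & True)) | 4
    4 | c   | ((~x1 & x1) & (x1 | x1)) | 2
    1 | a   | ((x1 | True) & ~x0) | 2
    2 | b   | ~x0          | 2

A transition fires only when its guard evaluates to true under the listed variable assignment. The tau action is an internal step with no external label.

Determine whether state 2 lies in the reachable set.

Answer: UNREACHABLE

Working:
7 transition(s) survive guard evaluation.
L0 = {0}
L1 = {1,3}  cumulative {0,1,3}
L2 = {4}  cumulative {0,1,3,4}
Reach set: {0,1,3,4}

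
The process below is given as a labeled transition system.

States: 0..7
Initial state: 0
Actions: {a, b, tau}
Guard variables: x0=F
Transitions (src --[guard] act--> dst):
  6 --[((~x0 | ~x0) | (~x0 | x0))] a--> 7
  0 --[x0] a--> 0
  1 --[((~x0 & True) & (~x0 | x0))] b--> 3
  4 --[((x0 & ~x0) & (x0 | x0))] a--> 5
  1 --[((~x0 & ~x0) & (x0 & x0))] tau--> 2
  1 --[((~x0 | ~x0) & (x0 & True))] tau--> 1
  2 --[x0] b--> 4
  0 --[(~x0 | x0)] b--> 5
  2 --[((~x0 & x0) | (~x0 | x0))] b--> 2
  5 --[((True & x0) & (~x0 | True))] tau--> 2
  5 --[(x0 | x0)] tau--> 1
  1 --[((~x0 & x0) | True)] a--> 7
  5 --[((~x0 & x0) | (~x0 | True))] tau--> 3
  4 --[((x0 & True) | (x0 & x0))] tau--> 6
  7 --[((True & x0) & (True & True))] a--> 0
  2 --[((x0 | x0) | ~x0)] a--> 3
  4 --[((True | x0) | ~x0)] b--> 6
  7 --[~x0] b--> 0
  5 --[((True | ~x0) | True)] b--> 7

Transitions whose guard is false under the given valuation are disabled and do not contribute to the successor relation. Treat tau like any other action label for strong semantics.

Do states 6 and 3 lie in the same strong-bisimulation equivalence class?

Compute ~ classes (split until stable):
  π0 = {{0,1,2,3,4,5,6,7}}
  π1 = {{0,4,7},{1,2},{3},{5},{6}}
  π2 = {{0},{1},{2},{3},{4},{5},{6},{7}}
Fixed point at round 3; 8 class(es).
class of 6: {6}; class of 3: {3}

Answer: NOT BISIMILAR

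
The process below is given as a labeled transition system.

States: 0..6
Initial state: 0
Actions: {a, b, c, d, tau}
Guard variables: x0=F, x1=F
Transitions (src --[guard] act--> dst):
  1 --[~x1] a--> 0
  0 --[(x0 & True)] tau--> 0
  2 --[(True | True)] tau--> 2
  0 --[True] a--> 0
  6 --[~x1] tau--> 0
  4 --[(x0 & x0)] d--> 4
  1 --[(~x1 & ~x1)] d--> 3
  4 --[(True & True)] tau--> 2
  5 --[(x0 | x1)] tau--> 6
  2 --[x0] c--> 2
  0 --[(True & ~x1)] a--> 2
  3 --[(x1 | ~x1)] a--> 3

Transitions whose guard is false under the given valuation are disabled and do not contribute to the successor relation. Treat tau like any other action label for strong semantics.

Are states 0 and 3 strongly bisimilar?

Answer: NOT BISIMILAR

Trace:
Bisimulation quotient by refinement:
  π0 = {{0,1,2,3,4,5,6}}
  π1 = {{0,3},{1},{2,4,6},{5}}
  π2 = {{0},{1},{2,4},{3},{5},{6}}
stable after 3 split(s): 6 block(s)
[0]={0}  [3]={3}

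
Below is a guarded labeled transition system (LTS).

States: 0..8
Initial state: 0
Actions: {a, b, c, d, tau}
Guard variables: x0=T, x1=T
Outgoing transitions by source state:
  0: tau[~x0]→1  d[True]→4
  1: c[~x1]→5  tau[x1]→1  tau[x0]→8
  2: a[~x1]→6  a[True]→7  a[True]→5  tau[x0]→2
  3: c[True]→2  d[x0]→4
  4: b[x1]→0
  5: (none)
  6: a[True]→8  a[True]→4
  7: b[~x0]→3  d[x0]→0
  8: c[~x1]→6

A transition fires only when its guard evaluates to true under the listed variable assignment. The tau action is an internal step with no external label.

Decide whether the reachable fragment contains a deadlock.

Answer: DEADLOCK-FREE

Analysis:
Reachable = {0,4}
  0: d→4  [1 exit(s)]
  4: b→0  [1 exit(s)]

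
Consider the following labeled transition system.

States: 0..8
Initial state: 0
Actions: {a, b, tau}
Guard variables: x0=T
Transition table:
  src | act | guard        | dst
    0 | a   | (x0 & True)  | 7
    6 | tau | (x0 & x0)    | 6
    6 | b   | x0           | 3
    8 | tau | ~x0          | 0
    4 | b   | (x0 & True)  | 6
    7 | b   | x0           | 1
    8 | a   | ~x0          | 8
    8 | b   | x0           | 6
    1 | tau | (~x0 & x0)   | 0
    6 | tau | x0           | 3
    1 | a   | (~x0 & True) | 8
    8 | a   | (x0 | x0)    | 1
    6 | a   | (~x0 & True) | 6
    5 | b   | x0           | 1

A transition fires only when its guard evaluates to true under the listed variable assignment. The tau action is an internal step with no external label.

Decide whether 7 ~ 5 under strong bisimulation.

Bisimulation quotient by refinement:
  round 0: {{0,1,2,3,4,5,6,7,8}}
  round 1: {{0},{1,2,3},{4,5,7},{6},{8}}
  round 2: {{0},{1,2,3},{4},{5,7},{6},{8}}
stable after 3 split(s): 6 block(s)
7∈{5,7}, 5∈{5,7}

Answer: BISIMILAR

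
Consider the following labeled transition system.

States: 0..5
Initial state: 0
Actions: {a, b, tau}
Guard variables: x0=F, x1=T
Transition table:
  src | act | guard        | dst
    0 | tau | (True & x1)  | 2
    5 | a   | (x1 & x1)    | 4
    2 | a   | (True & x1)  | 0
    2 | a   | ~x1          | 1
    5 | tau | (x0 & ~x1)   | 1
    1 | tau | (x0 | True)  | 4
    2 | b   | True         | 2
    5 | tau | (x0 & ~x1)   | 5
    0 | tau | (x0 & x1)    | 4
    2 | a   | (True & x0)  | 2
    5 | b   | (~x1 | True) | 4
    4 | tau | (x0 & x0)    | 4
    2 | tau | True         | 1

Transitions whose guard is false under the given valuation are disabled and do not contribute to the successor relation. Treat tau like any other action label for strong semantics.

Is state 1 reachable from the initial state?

After dropping false guards: 7 live edges.
L0 = {0}
L1 = {2}  now seen {0,2}
L2 = {1}  now seen {0,1,2}
L3 = {4}  now seen {0,1,2,4}
R = {0,1,2,4}
trace reaching 1: tau·tau

Answer: REACHABLE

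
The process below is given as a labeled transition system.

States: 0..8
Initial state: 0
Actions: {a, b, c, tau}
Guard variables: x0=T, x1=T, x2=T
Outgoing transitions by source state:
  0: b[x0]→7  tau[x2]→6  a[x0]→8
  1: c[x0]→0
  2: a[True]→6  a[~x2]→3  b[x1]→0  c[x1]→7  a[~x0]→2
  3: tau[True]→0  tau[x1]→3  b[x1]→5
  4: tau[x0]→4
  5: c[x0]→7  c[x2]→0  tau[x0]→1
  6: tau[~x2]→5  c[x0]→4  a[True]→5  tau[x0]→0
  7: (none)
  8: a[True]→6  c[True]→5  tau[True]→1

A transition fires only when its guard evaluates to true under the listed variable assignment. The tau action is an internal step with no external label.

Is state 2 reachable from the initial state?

20 transition(s) survive guard evaluation.
Layer 0: {0}
Layer 1: {6,7,8}  cumulative {0,6,7,8}
Layer 2: {1,4,5}  cumulative {0,1,4,5,6,7,8}
R = {0,1,4,5,6,7,8}

Answer: UNREACHABLE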